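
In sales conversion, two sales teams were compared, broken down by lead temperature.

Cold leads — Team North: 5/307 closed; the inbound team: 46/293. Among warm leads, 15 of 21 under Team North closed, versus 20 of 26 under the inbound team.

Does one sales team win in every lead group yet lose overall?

No

Cold: Team North 5/307 = 1.6%, the inbound team 46/293 = 15.7% → the inbound team
Warm: Team North 15/21 = 71.4%, the inbound team 20/26 = 76.9% → the inbound team
Overall: Team North 20/328 = 6.1%, the inbound team 66/319 = 20.7% → the inbound team
The inbound team wins overall and in every lead group — no reversal.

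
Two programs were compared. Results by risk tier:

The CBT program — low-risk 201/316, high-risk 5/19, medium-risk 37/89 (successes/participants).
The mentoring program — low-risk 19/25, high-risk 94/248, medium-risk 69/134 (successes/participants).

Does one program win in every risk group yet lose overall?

Yes

Low-risk: the CBT program 201/316 = 63.6%, the mentoring program 19/25 = 76.0% → the mentoring program
High-risk: the CBT program 5/19 = 26.3%, the mentoring program 94/248 = 37.9% → the mentoring program
Medium-risk: the CBT program 37/89 = 41.6%, the mentoring program 69/134 = 51.5% → the mentoring program
Overall: the CBT program 243/424 = 57.3%, the mentoring program 182/407 = 44.7% → the CBT program
The mentoring program wins each risk group but the CBT program wins overall — the comparison reverses. The mentoring program's participants skew toward high-risk, which has a lower base rate.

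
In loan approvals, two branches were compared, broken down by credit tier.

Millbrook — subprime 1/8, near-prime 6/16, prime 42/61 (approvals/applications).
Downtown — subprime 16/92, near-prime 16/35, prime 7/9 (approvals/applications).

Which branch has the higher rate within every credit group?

Subprime: Millbrook 1/8 = 12.5%, Downtown 16/92 = 17.4% → Downtown
Near-prime: Millbrook 6/16 = 37.5%, Downtown 16/35 = 45.7% → Downtown
Prime: Millbrook 42/61 = 68.9%, Downtown 7/9 = 77.8% → Downtown
Downtown has the higher rate in all 3 groups.

Downtown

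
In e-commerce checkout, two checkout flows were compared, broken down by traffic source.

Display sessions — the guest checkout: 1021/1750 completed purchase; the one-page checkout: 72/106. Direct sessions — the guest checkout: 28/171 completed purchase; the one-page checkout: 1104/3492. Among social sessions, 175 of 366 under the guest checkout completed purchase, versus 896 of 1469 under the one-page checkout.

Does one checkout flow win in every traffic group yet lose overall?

Yes

Display: the guest checkout 1021/1750 = 58.3%, the one-page checkout 72/106 = 67.9% → the one-page checkout
Direct: the guest checkout 28/171 = 16.4%, the one-page checkout 1104/3492 = 31.6% → the one-page checkout
Social: the guest checkout 175/366 = 47.8%, the one-page checkout 896/1469 = 61.0% → the one-page checkout
Overall: the guest checkout 1224/2287 = 53.5%, the one-page checkout 2072/5067 = 40.9% → the guest checkout
The one-page checkout wins each traffic group but the guest checkout wins overall — the comparison reverses. The one-page checkout's sessions skew toward direct, which has a lower base rate.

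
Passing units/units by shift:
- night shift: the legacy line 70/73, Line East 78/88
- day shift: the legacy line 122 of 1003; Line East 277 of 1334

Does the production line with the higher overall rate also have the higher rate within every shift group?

No

Night shift: the legacy line 70/73 = 95.9%, Line East 78/88 = 88.6% → the legacy line
Day shift: the legacy line 122/1003 = 12.2%, Line East 277/1334 = 20.8% → Line East
Overall: the legacy line 192/1076 = 17.8%, Line East 355/1422 = 25.0% → Line East
Neither sweeps: the legacy line wins 1 of 2 groups, Line East wins 1. Line East wins overall but not every group — no Simpson reversal.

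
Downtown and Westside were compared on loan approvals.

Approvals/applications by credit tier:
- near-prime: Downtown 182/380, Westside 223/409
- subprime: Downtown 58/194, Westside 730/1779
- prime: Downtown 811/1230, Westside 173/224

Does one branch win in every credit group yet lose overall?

Near-prime: Downtown 182/380 = 47.9%, Westside 223/409 = 54.5% → Westside
Subprime: Downtown 58/194 = 29.9%, Westside 730/1779 = 41.0% → Westside
Prime: Downtown 811/1230 = 65.9%, Westside 173/224 = 77.2% → Westside
Overall: Downtown 1051/1804 = 58.3%, Westside 1126/2412 = 46.7% → Downtown
Westside wins each credit group but Downtown wins overall — the comparison reverses. Westside's applications skew toward subprime, which has a lower base rate.

Yes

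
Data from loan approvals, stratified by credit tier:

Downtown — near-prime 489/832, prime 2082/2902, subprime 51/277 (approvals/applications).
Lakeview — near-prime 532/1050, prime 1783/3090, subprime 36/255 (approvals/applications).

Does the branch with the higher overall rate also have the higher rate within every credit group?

Near-prime: Downtown 489/832 = 58.8%, Lakeview 532/1050 = 50.7% → Downtown
Prime: Downtown 2082/2902 = 71.7%, Lakeview 1783/3090 = 57.7% → Downtown
Subprime: Downtown 51/277 = 18.4%, Lakeview 36/255 = 14.1% → Downtown
Overall: Downtown 2622/4011 = 65.4%, Lakeview 2351/4395 = 53.5% → Downtown
Downtown wins overall and in every credit group — no reversal.

Yes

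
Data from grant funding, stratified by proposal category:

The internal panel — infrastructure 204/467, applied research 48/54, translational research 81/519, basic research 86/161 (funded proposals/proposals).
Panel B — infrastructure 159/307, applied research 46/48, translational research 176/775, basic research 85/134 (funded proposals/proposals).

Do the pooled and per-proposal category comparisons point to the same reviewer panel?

Infrastructure: the internal panel 204/467 = 43.7%, Panel B 159/307 = 51.8% → Panel B
Applied research: the internal panel 48/54 = 88.9%, Panel B 46/48 = 95.8% → Panel B
Translational research: the internal panel 81/519 = 15.6%, Panel B 176/775 = 22.7% → Panel B
Basic research: the internal panel 86/161 = 53.4%, Panel B 85/134 = 63.4% → Panel B
Overall: the internal panel 419/1201 = 34.9%, Panel B 466/1264 = 36.9% → Panel B
Panel B wins overall and in every proposal group — no reversal.

Yes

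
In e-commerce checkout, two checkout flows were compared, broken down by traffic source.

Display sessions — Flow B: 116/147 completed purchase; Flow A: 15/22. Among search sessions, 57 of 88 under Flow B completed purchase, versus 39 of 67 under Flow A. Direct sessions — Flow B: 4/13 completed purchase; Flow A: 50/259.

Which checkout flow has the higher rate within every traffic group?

Flow B

Display: Flow B 116/147 = 78.9%, Flow A 15/22 = 68.2% → Flow B
Search: Flow B 57/88 = 64.8%, Flow A 39/67 = 58.2% → Flow B
Direct: Flow B 4/13 = 30.8%, Flow A 50/259 = 19.3% → Flow B
Flow B has the higher rate in all 3 groups.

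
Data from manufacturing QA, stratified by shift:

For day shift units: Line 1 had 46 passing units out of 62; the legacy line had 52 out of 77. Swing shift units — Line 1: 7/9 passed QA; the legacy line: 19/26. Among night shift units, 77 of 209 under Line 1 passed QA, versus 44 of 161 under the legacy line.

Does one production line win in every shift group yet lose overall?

No

Day shift: Line 1 46/62 = 74.2%, the legacy line 52/77 = 67.5% → Line 1
Swing shift: Line 1 7/9 = 77.8%, the legacy line 19/26 = 73.1% → Line 1
Night shift: Line 1 77/209 = 36.8%, the legacy line 44/161 = 27.3% → Line 1
Overall: Line 1 130/280 = 46.4%, the legacy line 115/264 = 43.6% → Line 1
Line 1 wins overall and in every shift group — no reversal.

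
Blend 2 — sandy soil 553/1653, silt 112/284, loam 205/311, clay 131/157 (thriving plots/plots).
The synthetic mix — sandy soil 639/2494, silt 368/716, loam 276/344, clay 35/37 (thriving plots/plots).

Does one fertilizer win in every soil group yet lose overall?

Sandy soil: Blend 2 553/1653 = 33.5%, the synthetic mix 639/2494 = 25.6% → Blend 2
Silt: Blend 2 112/284 = 39.4%, the synthetic mix 368/716 = 51.4% → the synthetic mix
Loam: Blend 2 205/311 = 65.9%, the synthetic mix 276/344 = 80.2% → the synthetic mix
Clay: Blend 2 131/157 = 83.4%, the synthetic mix 35/37 = 94.6% → the synthetic mix
Overall: Blend 2 1001/2405 = 41.6%, the synthetic mix 1318/3591 = 36.7% → Blend 2
Neither sweeps: Blend 2 wins 1 of 4 groups, the synthetic mix wins 3. Blend 2 wins overall but not every group — no Simpson reversal.

No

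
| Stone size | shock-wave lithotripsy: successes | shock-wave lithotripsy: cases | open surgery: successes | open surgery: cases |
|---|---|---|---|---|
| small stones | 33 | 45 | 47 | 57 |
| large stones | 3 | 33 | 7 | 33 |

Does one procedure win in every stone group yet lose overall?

No

Small stones: shock-wave lithotripsy 33/45 = 73.3%, open surgery 47/57 = 82.5% → open surgery
Large stones: shock-wave lithotripsy 3/33 = 9.1%, open surgery 7/33 = 21.2% → open surgery
Overall: shock-wave lithotripsy 36/78 = 46.2%, open surgery 54/90 = 60.0% → open surgery
Open surgery wins overall and in every stone group — no reversal.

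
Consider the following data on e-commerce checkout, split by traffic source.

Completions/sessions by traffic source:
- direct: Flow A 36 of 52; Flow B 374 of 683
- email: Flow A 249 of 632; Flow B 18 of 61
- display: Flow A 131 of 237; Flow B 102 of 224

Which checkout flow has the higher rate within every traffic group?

Flow A

Direct: Flow A 36/52 = 69.2%, Flow B 374/683 = 54.8% → Flow A
Email: Flow A 249/632 = 39.4%, Flow B 18/61 = 29.5% → Flow A
Display: Flow A 131/237 = 55.3%, Flow B 102/224 = 45.5% → Flow A
Flow A has the higher rate in all 3 groups.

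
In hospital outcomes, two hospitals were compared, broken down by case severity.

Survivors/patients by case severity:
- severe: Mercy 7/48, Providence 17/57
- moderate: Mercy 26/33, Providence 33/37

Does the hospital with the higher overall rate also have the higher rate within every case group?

Yes

Severe: Mercy 7/48 = 14.6%, Providence 17/57 = 29.8% → Providence
Moderate: Mercy 26/33 = 78.8%, Providence 33/37 = 89.2% → Providence
Overall: Mercy 33/81 = 40.7%, Providence 50/94 = 53.2% → Providence
Providence wins overall and in every case group — no reversal.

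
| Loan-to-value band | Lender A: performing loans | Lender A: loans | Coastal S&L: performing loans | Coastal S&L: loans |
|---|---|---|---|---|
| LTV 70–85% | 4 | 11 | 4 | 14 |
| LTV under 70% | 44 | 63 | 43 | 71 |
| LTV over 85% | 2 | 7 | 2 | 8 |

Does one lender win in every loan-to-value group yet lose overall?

No

LTV 70–85%: Lender A 4/11 = 36.4%, Coastal S&L 4/14 = 28.6% → Lender A
LTV under 70%: Lender A 44/63 = 69.8%, Coastal S&L 43/71 = 60.6% → Lender A
LTV over 85%: Lender A 2/7 = 28.6%, Coastal S&L 2/8 = 25.0% → Lender A
Overall: Lender A 50/81 = 61.7%, Coastal S&L 49/93 = 52.7% → Lender A
Lender A wins overall and in every loan-to-value group — no reversal.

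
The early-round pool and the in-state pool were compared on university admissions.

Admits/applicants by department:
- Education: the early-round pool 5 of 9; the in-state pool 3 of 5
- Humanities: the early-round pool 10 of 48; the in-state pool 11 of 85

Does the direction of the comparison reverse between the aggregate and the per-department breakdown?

No

Education: the early-round pool 5/9 = 55.6%, the in-state pool 3/5 = 60.0% → the in-state pool
Humanities: the early-round pool 10/48 = 20.8%, the in-state pool 11/85 = 12.9% → the early-round pool
Overall: the early-round pool 15/57 = 26.3%, the in-state pool 14/90 = 15.6% → the early-round pool
Neither sweeps: the early-round pool wins 1 of 2 groups, the in-state pool wins 1. The early-round pool wins overall but not every group — no Simpson reversal.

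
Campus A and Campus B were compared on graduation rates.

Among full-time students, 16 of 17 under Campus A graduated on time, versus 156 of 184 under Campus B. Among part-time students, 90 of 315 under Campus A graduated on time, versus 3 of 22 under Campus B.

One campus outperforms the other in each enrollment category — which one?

Campus A

Full-time: Campus A 16/17 = 94.1%, Campus B 156/184 = 84.8% → Campus A
Part-time: Campus A 90/315 = 28.6%, Campus B 3/22 = 13.6% → Campus A
Campus A has the higher rate in both groups.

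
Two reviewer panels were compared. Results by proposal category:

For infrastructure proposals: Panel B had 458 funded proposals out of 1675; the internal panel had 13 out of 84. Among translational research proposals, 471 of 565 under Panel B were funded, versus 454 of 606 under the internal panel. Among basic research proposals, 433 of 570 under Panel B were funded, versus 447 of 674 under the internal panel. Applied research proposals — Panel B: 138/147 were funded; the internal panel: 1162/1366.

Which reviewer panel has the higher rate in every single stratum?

Panel B

Infrastructure: Panel B 458/1675 = 27.3%, the internal panel 13/84 = 15.5% → Panel B
Translational research: Panel B 471/565 = 83.4%, the internal panel 454/606 = 74.9% → Panel B
Basic research: Panel B 433/570 = 76.0%, the internal panel 447/674 = 66.3% → Panel B
Applied research: Panel B 138/147 = 93.9%, the internal panel 1162/1366 = 85.1% → Panel B
Panel B has the higher rate in all 4 groups.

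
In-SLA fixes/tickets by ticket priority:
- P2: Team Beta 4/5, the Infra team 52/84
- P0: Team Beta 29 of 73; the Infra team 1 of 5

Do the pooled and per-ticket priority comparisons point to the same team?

P2: Team Beta 4/5 = 80.0%, the Infra team 52/84 = 61.9% → Team Beta
P0: Team Beta 29/73 = 39.7%, the Infra team 1/5 = 20.0% → Team Beta
Overall: Team Beta 33/78 = 42.3%, the Infra team 53/89 = 59.6% → the Infra team
Team Beta wins each ticket group but the Infra team wins overall — the comparison reverses. Team Beta's tickets skew toward P0, which has a lower base rate.

No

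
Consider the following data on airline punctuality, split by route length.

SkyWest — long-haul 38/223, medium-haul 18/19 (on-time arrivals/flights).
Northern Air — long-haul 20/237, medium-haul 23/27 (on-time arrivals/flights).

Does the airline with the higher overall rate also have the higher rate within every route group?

Yes

Long-haul: SkyWest 38/223 = 17.0%, Northern Air 20/237 = 8.4% → SkyWest
Medium-haul: SkyWest 18/19 = 94.7%, Northern Air 23/27 = 85.2% → SkyWest
Overall: SkyWest 56/242 = 23.1%, Northern Air 43/264 = 16.3% → SkyWest
SkyWest wins overall and in every route group — no reversal.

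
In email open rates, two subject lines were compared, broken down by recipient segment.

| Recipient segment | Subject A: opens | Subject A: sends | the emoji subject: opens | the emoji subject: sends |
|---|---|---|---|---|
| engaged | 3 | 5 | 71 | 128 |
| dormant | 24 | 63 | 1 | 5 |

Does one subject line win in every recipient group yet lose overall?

Engaged: Subject A 3/5 = 60.0%, the emoji subject 71/128 = 55.5% → Subject A
Dormant: Subject A 24/63 = 38.1%, the emoji subject 1/5 = 20.0% → Subject A
Overall: Subject A 27/68 = 39.7%, the emoji subject 72/133 = 54.1% → the emoji subject
Subject A wins each recipient group but the emoji subject wins overall — the comparison reverses. Subject A's sends skew toward dormant, which has a lower base rate.

Yes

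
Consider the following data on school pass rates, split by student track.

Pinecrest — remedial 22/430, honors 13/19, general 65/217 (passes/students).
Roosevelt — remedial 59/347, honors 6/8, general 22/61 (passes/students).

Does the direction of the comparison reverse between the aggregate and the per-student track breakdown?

No

Remedial: Pinecrest 22/430 = 5.1%, Roosevelt 59/347 = 17.0% → Roosevelt
Honors: Pinecrest 13/19 = 68.4%, Roosevelt 6/8 = 75.0% → Roosevelt
General: Pinecrest 65/217 = 30.0%, Roosevelt 22/61 = 36.1% → Roosevelt
Overall: Pinecrest 100/666 = 15.0%, Roosevelt 87/416 = 20.9% → Roosevelt
Roosevelt wins overall and in every student group — no reversal.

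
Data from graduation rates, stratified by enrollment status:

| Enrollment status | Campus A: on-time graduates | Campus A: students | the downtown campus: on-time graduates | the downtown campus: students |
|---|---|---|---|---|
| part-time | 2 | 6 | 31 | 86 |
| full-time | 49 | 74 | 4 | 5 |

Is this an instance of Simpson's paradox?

Yes

Part-time: Campus A 2/6 = 33.3%, the downtown campus 31/86 = 36.0% → the downtown campus
Full-time: Campus A 49/74 = 66.2%, the downtown campus 4/5 = 80.0% → the downtown campus
Overall: Campus A 51/80 = 63.8%, the downtown campus 35/91 = 38.5% → Campus A
The downtown campus wins each enrollment group but Campus A wins overall — the comparison reverses. The downtown campus's students skew toward part-time, which has a lower base rate.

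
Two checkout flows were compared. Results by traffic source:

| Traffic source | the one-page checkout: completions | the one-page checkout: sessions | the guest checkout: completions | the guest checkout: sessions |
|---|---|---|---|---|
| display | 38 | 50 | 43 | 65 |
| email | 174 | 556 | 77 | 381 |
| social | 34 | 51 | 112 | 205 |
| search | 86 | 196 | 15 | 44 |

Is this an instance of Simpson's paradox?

No

Display: the one-page checkout 38/50 = 76.0%, the guest checkout 43/65 = 66.2% → the one-page checkout
Email: the one-page checkout 174/556 = 31.3%, the guest checkout 77/381 = 20.2% → the one-page checkout
Social: the one-page checkout 34/51 = 66.7%, the guest checkout 112/205 = 54.6% → the one-page checkout
Search: the one-page checkout 86/196 = 43.9%, the guest checkout 15/44 = 34.1% → the one-page checkout
Overall: the one-page checkout 332/853 = 38.9%, the guest checkout 247/695 = 35.5% → the one-page checkout
The one-page checkout wins overall and in every traffic group — no reversal.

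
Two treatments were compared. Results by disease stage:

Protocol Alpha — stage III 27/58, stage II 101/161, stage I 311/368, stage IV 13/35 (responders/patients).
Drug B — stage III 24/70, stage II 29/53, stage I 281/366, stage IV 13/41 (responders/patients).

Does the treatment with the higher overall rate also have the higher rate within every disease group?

Stage III: Protocol Alpha 27/58 = 46.6%, Drug B 24/70 = 34.3% → Protocol Alpha
Stage II: Protocol Alpha 101/161 = 62.7%, Drug B 29/53 = 54.7% → Protocol Alpha
Stage I: Protocol Alpha 311/368 = 84.5%, Drug B 281/366 = 76.8% → Protocol Alpha
Stage IV: Protocol Alpha 13/35 = 37.1%, Drug B 13/41 = 31.7% → Protocol Alpha
Overall: Protocol Alpha 452/622 = 72.7%, Drug B 347/530 = 65.5% → Protocol Alpha
Protocol Alpha wins overall and in every disease group — no reversal.

Yes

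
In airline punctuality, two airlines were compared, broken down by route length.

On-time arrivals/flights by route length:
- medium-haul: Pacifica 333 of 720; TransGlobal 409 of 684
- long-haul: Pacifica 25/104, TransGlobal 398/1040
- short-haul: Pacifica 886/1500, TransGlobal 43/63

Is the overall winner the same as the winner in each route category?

No

Medium-haul: Pacifica 333/720 = 46.2%, TransGlobal 409/684 = 59.8% → TransGlobal
Long-haul: Pacifica 25/104 = 24.0%, TransGlobal 398/1040 = 38.3% → TransGlobal
Short-haul: Pacifica 886/1500 = 59.1%, TransGlobal 43/63 = 68.3% → TransGlobal
Overall: Pacifica 1244/2324 = 53.5%, TransGlobal 850/1787 = 47.6% → Pacifica
TransGlobal wins each route group but Pacifica wins overall — the comparison reverses. TransGlobal's flights skew toward long-haul, which has a lower base rate.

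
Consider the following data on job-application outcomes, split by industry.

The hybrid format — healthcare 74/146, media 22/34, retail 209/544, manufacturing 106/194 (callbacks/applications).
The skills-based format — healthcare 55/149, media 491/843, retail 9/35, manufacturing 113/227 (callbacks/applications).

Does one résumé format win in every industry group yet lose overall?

Yes

Healthcare: the hybrid format 74/146 = 50.7%, the skills-based format 55/149 = 36.9% → the hybrid format
Media: the hybrid format 22/34 = 64.7%, the skills-based format 491/843 = 58.2% → the hybrid format
Retail: the hybrid format 209/544 = 38.4%, the skills-based format 9/35 = 25.7% → the hybrid format
Manufacturing: the hybrid format 106/194 = 54.6%, the skills-based format 113/227 = 49.8% → the hybrid format
Overall: the hybrid format 411/918 = 44.8%, the skills-based format 668/1254 = 53.3% → the skills-based format
The hybrid format wins each industry group but the skills-based format wins overall — the comparison reverses. The hybrid format's applications skew toward retail, which has a lower base rate.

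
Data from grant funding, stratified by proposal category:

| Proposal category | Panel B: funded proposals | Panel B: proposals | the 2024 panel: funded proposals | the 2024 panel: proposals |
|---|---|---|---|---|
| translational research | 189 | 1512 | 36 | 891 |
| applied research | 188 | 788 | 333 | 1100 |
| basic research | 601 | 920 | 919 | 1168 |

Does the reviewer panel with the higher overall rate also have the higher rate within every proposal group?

Translational research: Panel B 189/1512 = 12.5%, the 2024 panel 36/891 = 4.0% → Panel B
Applied research: Panel B 188/788 = 23.9%, the 2024 panel 333/1100 = 30.3% → the 2024 panel
Basic research: Panel B 601/920 = 65.3%, the 2024 panel 919/1168 = 78.7% → the 2024 panel
Overall: Panel B 978/3220 = 30.4%, the 2024 panel 1288/3159 = 40.8% → the 2024 panel
Neither sweeps: Panel B wins 1 of 3 groups, the 2024 panel wins 2. The 2024 panel wins overall but not every group — no Simpson reversal.

No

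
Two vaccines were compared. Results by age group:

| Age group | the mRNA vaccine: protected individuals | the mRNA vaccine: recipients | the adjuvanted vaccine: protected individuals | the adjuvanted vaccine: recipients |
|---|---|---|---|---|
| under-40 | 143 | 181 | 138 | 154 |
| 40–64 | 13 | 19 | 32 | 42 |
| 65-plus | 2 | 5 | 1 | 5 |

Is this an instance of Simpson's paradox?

Under-40: the mRNA vaccine 143/181 = 79.0%, the adjuvanted vaccine 138/154 = 89.6% → the adjuvanted vaccine
40–64: the mRNA vaccine 13/19 = 68.4%, the adjuvanted vaccine 32/42 = 76.2% → the adjuvanted vaccine
65-plus: the mRNA vaccine 2/5 = 40.0%, the adjuvanted vaccine 1/5 = 20.0% → the mRNA vaccine
Overall: the mRNA vaccine 158/205 = 77.1%, the adjuvanted vaccine 171/201 = 85.1% → the adjuvanted vaccine
Neither sweeps: the mRNA vaccine wins 1 of 3 groups, the adjuvanted vaccine wins 2. The adjuvanted vaccine wins overall but not every group — no Simpson reversal.

No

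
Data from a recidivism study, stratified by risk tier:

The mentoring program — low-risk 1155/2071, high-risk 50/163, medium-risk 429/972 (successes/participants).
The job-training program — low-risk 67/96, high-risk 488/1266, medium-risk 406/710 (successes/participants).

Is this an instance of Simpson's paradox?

Yes

Low-risk: the mentoring program 1155/2071 = 55.8%, the job-training program 67/96 = 69.8% → the job-training program
High-risk: the mentoring program 50/163 = 30.7%, the job-training program 488/1266 = 38.5% → the job-training program
Medium-risk: the mentoring program 429/972 = 44.1%, the job-training program 406/710 = 57.2% → the job-training program
Overall: the mentoring program 1634/3206 = 51.0%, the job-training program 961/2072 = 46.4% → the mentoring program
The job-training program wins each risk group but the mentoring program wins overall — the comparison reverses. The job-training program's participants skew toward high-risk, which has a lower base rate.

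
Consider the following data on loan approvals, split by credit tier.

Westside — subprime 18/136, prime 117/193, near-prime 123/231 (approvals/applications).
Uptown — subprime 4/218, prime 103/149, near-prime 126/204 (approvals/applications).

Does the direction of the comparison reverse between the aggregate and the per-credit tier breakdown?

Subprime: Westside 18/136 = 13.2%, Uptown 4/218 = 1.8% → Westside
Prime: Westside 117/193 = 60.6%, Uptown 103/149 = 69.1% → Uptown
Near-prime: Westside 123/231 = 53.2%, Uptown 126/204 = 61.8% → Uptown
Overall: Westside 258/560 = 46.1%, Uptown 233/571 = 40.8% → Westside
Neither sweeps: Westside wins 1 of 3 groups, Uptown wins 2. Westside wins overall but not every group — no Simpson reversal.

No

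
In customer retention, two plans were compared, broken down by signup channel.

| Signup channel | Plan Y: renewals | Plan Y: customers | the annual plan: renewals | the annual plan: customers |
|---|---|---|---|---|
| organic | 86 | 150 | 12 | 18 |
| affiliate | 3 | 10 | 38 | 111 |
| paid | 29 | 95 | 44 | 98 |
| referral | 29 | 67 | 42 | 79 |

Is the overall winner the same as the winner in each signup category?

Organic: Plan Y 86/150 = 57.3%, the annual plan 12/18 = 66.7% → the annual plan
Affiliate: Plan Y 3/10 = 30.0%, the annual plan 38/111 = 34.2% → the annual plan
Paid: Plan Y 29/95 = 30.5%, the annual plan 44/98 = 44.9% → the annual plan
Referral: Plan Y 29/67 = 43.3%, the annual plan 42/79 = 53.2% → the annual plan
Overall: Plan Y 147/322 = 45.7%, the annual plan 136/306 = 44.4% → Plan Y
The annual plan wins each signup group but Plan Y wins overall — the comparison reverses. The annual plan's customers skew toward affiliate, which has a lower base rate.

No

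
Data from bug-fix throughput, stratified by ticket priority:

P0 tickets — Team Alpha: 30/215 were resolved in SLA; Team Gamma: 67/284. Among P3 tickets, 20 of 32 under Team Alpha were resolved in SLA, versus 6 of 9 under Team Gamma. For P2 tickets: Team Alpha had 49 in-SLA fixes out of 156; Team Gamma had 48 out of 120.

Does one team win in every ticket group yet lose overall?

P0: Team Alpha 30/215 = 14.0%, Team Gamma 67/284 = 23.6% → Team Gamma
P3: Team Alpha 20/32 = 62.5%, Team Gamma 6/9 = 66.7% → Team Gamma
P2: Team Alpha 49/156 = 31.4%, Team Gamma 48/120 = 40.0% → Team Gamma
Overall: Team Alpha 99/403 = 24.6%, Team Gamma 121/413 = 29.3% → Team Gamma
Team Gamma wins overall and in every ticket group — no reversal.

No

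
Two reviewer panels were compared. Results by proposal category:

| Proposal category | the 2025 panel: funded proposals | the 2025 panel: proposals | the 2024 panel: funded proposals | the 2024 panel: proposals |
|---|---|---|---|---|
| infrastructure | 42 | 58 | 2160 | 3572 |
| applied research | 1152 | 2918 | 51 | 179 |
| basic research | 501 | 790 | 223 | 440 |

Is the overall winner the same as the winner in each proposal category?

No

Infrastructure: the 2025 panel 42/58 = 72.4%, the 2024 panel 2160/3572 = 60.5% → the 2025 panel
Applied research: the 2025 panel 1152/2918 = 39.5%, the 2024 panel 51/179 = 28.5% → the 2025 panel
Basic research: the 2025 panel 501/790 = 63.4%, the 2024 panel 223/440 = 50.7% → the 2025 panel
Overall: the 2025 panel 1695/3766 = 45.0%, the 2024 panel 2434/4191 = 58.1% → the 2024 panel
The 2025 panel wins each proposal group but the 2024 panel wins overall — the comparison reverses. The 2025 panel's proposals skew toward applied research, which has a lower base rate.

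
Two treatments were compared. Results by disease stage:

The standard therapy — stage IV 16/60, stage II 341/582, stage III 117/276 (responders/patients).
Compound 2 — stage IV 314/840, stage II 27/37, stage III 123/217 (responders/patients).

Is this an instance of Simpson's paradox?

Stage IV: the standard therapy 16/60 = 26.7%, Compound 2 314/840 = 37.4% → Compound 2
Stage II: the standard therapy 341/582 = 58.6%, Compound 2 27/37 = 73.0% → Compound 2
Stage III: the standard therapy 117/276 = 42.4%, Compound 2 123/217 = 56.7% → Compound 2
Overall: the standard therapy 474/918 = 51.6%, Compound 2 464/1094 = 42.4% → the standard therapy
Compound 2 wins each disease group but the standard therapy wins overall — the comparison reverses. Compound 2's patients skew toward stage IV, which has a lower base rate.

Yes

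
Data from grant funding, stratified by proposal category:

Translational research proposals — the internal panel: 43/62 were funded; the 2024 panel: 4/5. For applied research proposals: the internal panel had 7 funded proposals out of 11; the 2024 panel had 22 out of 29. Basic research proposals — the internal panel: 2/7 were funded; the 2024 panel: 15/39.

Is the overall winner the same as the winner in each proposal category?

No

Translational research: the internal panel 43/62 = 69.4%, the 2024 panel 4/5 = 80.0% → the 2024 panel
Applied research: the internal panel 7/11 = 63.6%, the 2024 panel 22/29 = 75.9% → the 2024 panel
Basic research: the internal panel 2/7 = 28.6%, the 2024 panel 15/39 = 38.5% → the 2024 panel
Overall: the internal panel 52/80 = 65.0%, the 2024 panel 41/73 = 56.2% → the internal panel
The 2024 panel wins each proposal group but the internal panel wins overall — the comparison reverses. The 2024 panel's proposals skew toward basic research, which has a lower base rate.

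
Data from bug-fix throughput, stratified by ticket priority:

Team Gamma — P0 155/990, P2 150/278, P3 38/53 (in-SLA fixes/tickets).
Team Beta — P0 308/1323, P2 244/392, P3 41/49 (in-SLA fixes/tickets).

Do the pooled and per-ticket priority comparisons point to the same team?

Yes

P0: Team Gamma 155/990 = 15.7%, Team Beta 308/1323 = 23.3% → Team Beta
P2: Team Gamma 150/278 = 54.0%, Team Beta 244/392 = 62.2% → Team Beta
P3: Team Gamma 38/53 = 71.7%, Team Beta 41/49 = 83.7% → Team Beta
Overall: Team Gamma 343/1321 = 26.0%, Team Beta 593/1764 = 33.6% → Team Beta
Team Beta wins overall and in every ticket group — no reversal.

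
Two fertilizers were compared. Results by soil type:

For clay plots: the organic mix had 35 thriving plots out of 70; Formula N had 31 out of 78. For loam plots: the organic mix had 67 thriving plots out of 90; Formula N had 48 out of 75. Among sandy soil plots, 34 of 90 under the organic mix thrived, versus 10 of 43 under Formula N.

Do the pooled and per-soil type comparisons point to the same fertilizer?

Clay: the organic mix 35/70 = 50.0%, Formula N 31/78 = 39.7% → the organic mix
Loam: the organic mix 67/90 = 74.4%, Formula N 48/75 = 64.0% → the organic mix
Sandy soil: the organic mix 34/90 = 37.8%, Formula N 10/43 = 23.3% → the organic mix
Overall: the organic mix 136/250 = 54.4%, Formula N 89/196 = 45.4% → the organic mix
The organic mix wins overall and in every soil group — no reversal.

Yes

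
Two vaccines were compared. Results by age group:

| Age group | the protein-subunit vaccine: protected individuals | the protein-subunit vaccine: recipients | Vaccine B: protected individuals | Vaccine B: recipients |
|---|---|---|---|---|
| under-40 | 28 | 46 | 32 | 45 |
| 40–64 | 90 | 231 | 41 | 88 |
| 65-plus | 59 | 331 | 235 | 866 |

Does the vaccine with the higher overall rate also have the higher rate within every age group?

Yes

Under-40: the protein-subunit vaccine 28/46 = 60.9%, Vaccine B 32/45 = 71.1% → Vaccine B
40–64: the protein-subunit vaccine 90/231 = 39.0%, Vaccine B 41/88 = 46.6% → Vaccine B
65-plus: the protein-subunit vaccine 59/331 = 17.8%, Vaccine B 235/866 = 27.1% → Vaccine B
Overall: the protein-subunit vaccine 177/608 = 29.1%, Vaccine B 308/999 = 30.8% → Vaccine B
Vaccine B wins overall and in every age group — no reversal.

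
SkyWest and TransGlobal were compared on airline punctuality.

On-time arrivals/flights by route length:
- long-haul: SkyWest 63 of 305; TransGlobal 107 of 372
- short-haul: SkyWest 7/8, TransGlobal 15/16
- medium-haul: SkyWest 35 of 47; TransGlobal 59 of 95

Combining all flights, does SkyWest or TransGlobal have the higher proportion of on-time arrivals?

TransGlobal

Long-haul: SkyWest 63/305 = 20.7%, TransGlobal 107/372 = 28.8% → TransGlobal
Short-haul: SkyWest 7/8 = 87.5%, TransGlobal 15/16 = 93.8% → TransGlobal
Medium-haul: SkyWest 35/47 = 74.5%, TransGlobal 59/95 = 62.1% → SkyWest
Overall: SkyWest 105/360 = 29.2%, TransGlobal 181/483 = 37.5% → TransGlobal
(Neither sweeps every route group, but TransGlobal has the higher pooled rate.)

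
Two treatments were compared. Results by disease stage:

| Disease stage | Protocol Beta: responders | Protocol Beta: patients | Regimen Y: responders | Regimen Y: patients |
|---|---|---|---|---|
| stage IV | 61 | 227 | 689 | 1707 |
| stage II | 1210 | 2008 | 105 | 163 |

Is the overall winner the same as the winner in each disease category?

No

Stage IV: Protocol Beta 61/227 = 26.9%, Regimen Y 689/1707 = 40.4% → Regimen Y
Stage II: Protocol Beta 1210/2008 = 60.3%, Regimen Y 105/163 = 64.4% → Regimen Y
Overall: Protocol Beta 1271/2235 = 56.9%, Regimen Y 794/1870 = 42.5% → Protocol Beta
Regimen Y wins each disease group but Protocol Beta wins overall — the comparison reverses. Regimen Y's patients skew toward stage IV, which has a lower base rate.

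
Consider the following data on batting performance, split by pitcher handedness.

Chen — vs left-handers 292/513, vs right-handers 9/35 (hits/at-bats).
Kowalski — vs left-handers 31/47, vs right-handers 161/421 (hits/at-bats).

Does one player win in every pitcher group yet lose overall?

Yes

Vs left-handers: Chen 292/513 = 56.9%, Kowalski 31/47 = 66.0% → Kowalski
Vs right-handers: Chen 9/35 = 25.7%, Kowalski 161/421 = 38.2% → Kowalski
Overall: Chen 301/548 = 54.9%, Kowalski 192/468 = 41.0% → Chen
Kowalski wins each pitcher group but Chen wins overall — the comparison reverses. Kowalski's at-bats skew toward vs right-handers, which has a lower base rate.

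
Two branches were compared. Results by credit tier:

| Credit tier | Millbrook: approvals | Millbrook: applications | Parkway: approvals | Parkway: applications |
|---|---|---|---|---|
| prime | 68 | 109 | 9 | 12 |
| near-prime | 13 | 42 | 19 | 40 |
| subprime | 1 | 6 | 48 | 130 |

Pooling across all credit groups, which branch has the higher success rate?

Millbrook

Prime: Millbrook 68/109 = 62.4%, Parkway 9/12 = 75.0% → Parkway
Near-prime: Millbrook 13/42 = 31.0%, Parkway 19/40 = 47.5% → Parkway
Subprime: Millbrook 1/6 = 16.7%, Parkway 48/130 = 36.9% → Parkway
Overall: Millbrook 82/157 = 52.2%, Parkway 76/182 = 41.8% → Millbrook
(Parkway wins every credit group but Millbrook wins overall — Parkway's applications skew toward the low-rate subprime group.)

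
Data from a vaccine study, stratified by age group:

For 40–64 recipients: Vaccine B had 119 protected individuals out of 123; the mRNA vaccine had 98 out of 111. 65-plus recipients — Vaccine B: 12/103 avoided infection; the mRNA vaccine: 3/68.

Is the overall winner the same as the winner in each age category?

Yes

40–64: Vaccine B 119/123 = 96.7%, the mRNA vaccine 98/111 = 88.3% → Vaccine B
65-plus: Vaccine B 12/103 = 11.7%, the mRNA vaccine 3/68 = 4.4% → Vaccine B
Overall: Vaccine B 131/226 = 58.0%, the mRNA vaccine 101/179 = 56.4% → Vaccine B
Vaccine B wins overall and in every age group — no reversal.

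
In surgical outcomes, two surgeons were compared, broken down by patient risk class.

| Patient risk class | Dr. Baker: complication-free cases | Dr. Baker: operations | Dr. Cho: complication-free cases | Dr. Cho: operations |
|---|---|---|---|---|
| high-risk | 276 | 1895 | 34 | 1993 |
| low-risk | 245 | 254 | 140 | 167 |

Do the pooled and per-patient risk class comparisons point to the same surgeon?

Yes

High-risk: Dr. Baker 276/1895 = 14.6%, Dr. Cho 34/1993 = 1.7% → Dr. Baker
Low-risk: Dr. Baker 245/254 = 96.5%, Dr. Cho 140/167 = 83.8% → Dr. Baker
Overall: Dr. Baker 521/2149 = 24.2%, Dr. Cho 174/2160 = 8.1% → Dr. Baker
Dr. Baker wins overall and in every patient risk group — no reversal.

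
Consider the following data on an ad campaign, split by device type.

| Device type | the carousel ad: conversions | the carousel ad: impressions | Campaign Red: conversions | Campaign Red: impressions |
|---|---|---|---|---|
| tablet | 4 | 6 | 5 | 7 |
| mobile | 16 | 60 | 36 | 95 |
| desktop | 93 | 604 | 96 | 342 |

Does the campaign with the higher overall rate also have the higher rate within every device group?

Yes

Tablet: the carousel ad 4/6 = 66.7%, Campaign Red 5/7 = 71.4% → Campaign Red
Mobile: the carousel ad 16/60 = 26.7%, Campaign Red 36/95 = 37.9% → Campaign Red
Desktop: the carousel ad 93/604 = 15.4%, Campaign Red 96/342 = 28.1% → Campaign Red
Overall: the carousel ad 113/670 = 16.9%, Campaign Red 137/444 = 30.9% → Campaign Red
Campaign Red wins overall and in every device group — no reversal.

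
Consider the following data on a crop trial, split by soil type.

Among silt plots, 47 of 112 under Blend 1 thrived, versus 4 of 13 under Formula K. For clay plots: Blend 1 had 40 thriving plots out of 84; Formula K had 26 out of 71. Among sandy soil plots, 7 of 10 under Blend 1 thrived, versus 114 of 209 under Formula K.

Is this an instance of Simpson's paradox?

Yes

Silt: Blend 1 47/112 = 42.0%, Formula K 4/13 = 30.8% → Blend 1
Clay: Blend 1 40/84 = 47.6%, Formula K 26/71 = 36.6% → Blend 1
Sandy soil: Blend 1 7/10 = 70.0%, Formula K 114/209 = 54.5% → Blend 1
Overall: Blend 1 94/206 = 45.6%, Formula K 144/293 = 49.1% → Formula K
Blend 1 wins each soil group but Formula K wins overall — the comparison reverses. Blend 1's plots skew toward silt, which has a lower base rate.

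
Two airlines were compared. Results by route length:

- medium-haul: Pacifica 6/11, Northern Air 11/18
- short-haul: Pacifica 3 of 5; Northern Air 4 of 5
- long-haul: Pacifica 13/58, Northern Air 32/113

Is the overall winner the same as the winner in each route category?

Yes

Medium-haul: Pacifica 6/11 = 54.5%, Northern Air 11/18 = 61.1% → Northern Air
Short-haul: Pacifica 3/5 = 60.0%, Northern Air 4/5 = 80.0% → Northern Air
Long-haul: Pacifica 13/58 = 22.4%, Northern Air 32/113 = 28.3% → Northern Air
Overall: Pacifica 22/74 = 29.7%, Northern Air 47/136 = 34.6% → Northern Air
Northern Air wins overall and in every route group — no reversal.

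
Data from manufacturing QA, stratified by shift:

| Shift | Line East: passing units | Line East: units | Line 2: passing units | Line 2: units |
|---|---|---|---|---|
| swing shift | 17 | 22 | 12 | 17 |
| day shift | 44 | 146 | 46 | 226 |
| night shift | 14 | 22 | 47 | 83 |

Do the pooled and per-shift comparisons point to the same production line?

Yes

Swing shift: Line East 17/22 = 77.3%, Line 2 12/17 = 70.6% → Line East
Day shift: Line East 44/146 = 30.1%, Line 2 46/226 = 20.4% → Line East
Night shift: Line East 14/22 = 63.6%, Line 2 47/83 = 56.6% → Line East
Overall: Line East 75/190 = 39.5%, Line 2 105/326 = 32.2% → Line East
Line East wins overall and in every shift group — no reversal.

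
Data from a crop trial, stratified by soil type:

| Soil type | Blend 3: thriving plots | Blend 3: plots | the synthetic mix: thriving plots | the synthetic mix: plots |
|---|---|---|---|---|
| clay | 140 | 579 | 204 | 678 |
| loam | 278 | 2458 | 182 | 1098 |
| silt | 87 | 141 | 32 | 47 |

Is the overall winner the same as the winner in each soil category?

Clay: Blend 3 140/579 = 24.2%, the synthetic mix 204/678 = 30.1% → the synthetic mix
Loam: Blend 3 278/2458 = 11.3%, the synthetic mix 182/1098 = 16.6% → the synthetic mix
Silt: Blend 3 87/141 = 61.7%, the synthetic mix 32/47 = 68.1% → the synthetic mix
Overall: Blend 3 505/3178 = 15.9%, the synthetic mix 418/1823 = 22.9% → the synthetic mix
The synthetic mix wins overall and in every soil group — no reversal.

Yes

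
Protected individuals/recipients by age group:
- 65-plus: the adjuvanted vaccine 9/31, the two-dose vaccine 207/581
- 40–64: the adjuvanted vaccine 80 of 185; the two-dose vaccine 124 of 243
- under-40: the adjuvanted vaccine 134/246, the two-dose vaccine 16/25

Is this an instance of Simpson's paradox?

65-plus: the adjuvanted vaccine 9/31 = 29.0%, the two-dose vaccine 207/581 = 35.6% → the two-dose vaccine
40–64: the adjuvanted vaccine 80/185 = 43.2%, the two-dose vaccine 124/243 = 51.0% → the two-dose vaccine
Under-40: the adjuvanted vaccine 134/246 = 54.5%, the two-dose vaccine 16/25 = 64.0% → the two-dose vaccine
Overall: the adjuvanted vaccine 223/462 = 48.3%, the two-dose vaccine 347/849 = 40.9% → the adjuvanted vaccine
The two-dose vaccine wins each age group but the adjuvanted vaccine wins overall — the comparison reverses. The two-dose vaccine's recipients skew toward 65-plus, which has a lower base rate.

Yes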